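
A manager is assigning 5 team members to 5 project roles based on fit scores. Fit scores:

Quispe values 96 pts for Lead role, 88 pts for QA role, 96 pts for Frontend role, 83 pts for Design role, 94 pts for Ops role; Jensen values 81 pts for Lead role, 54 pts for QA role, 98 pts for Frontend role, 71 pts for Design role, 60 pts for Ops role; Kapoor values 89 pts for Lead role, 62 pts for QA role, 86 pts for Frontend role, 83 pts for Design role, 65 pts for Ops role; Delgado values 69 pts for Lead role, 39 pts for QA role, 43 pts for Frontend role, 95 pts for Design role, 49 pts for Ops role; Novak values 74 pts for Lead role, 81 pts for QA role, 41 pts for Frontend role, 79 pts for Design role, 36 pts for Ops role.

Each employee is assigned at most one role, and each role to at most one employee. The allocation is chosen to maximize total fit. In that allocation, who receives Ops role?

Treat this as an assignment problem: match each employee to one role.
Optimal: Quispe→Ops role (94 pts), Jensen→Frontend role (98 pts), Kapoor→Lead role (89 pts), Delgado→Design role (95 pts), Novak→QA role (81 pts) — total 94+98+89+95+81 = 457 pts.
Max-entry greedy (repeatedly take the single best remaining cell) gives 435 pts, worse by 22.
Next-best assignment: Quispe→Ops role, Jensen→Lead role, Kapoor→Frontend role, Delgado→Design role, Novak→QA role = 437 pts.
Swapping Delgado↔Quispe (Delgado→Ops role 49 pts, Quispe→Design role 83 pts) loses 57.
Quispe's own top role is Lead role (96 pts), but forcing Quispe→Lead role and reassigning the rest optimally gives only 435 pts — worse by 22.

Quispe receives Ops role.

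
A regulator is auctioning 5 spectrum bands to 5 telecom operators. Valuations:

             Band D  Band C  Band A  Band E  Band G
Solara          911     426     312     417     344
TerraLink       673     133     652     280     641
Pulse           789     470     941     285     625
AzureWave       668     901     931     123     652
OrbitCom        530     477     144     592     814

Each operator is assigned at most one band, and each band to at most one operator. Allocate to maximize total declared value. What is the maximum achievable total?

Max total: $3986M

Optimal: Solara→Band D ($911M), TerraLink→Band G ($641M), Pulse→Band A ($941M), AzureWave→Band C ($901M), OrbitCom→Band E ($592M) — total 911+641+941+901+592 = $3986M.
Max-entry greedy (repeatedly take the single best remaining cell) gives $3847M, worse by 139.
Swapping Solara↔AzureWave (Solara→Band C $426M, AzureWave→Band D $668M) loses 718.
No other one-to-one assignment exceeds $3986M.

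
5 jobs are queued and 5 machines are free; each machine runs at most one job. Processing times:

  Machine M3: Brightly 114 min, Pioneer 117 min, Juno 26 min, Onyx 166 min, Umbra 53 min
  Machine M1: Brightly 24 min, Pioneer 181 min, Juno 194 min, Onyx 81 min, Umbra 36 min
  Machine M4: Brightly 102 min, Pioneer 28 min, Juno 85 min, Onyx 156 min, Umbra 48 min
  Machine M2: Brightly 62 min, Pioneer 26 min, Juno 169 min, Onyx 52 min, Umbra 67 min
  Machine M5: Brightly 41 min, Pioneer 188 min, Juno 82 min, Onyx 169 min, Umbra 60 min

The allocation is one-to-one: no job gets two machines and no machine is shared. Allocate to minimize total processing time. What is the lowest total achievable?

Optimal: Brightly→Machine M5 (41 min), Pioneer→Machine M4 (28 min), Juno→Machine M3 (26 min), Onyx→Machine M2 (52 min), Umbra→Machine M1 (36 min) — total 41+28+26+52+36 = 183 min.
Min-entry greedy (repeatedly take the single cheapest remaining cell) gives 293 min, worse by 110.
Swapping Umbra↔Juno (Umbra→Machine M3 53 min, Juno→Machine M1 194 min) adds 185.

Min total: 183 min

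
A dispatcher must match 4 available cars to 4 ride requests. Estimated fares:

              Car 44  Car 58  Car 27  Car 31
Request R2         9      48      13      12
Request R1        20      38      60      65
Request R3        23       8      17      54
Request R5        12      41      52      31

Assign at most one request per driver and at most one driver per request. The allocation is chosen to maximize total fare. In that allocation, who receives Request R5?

Car 27 receives Request R5.

Optimal: Car 44→Request R3 ($23), Car 58→Request R2 ($48), Car 27→Request R5 ($52), Car 31→Request R1 ($65) — total 23+48+52+65 = $188.
Next-best assignment: Car 44→Request R1, Car 58→Request R2, Car 27→Request R5, Car 31→Request R3 = $174.
Car 27's own top request is Request R1 ($60), but forcing Car 27→Request R1 and reassigning the rest optimally gives only $174 — worse by 14.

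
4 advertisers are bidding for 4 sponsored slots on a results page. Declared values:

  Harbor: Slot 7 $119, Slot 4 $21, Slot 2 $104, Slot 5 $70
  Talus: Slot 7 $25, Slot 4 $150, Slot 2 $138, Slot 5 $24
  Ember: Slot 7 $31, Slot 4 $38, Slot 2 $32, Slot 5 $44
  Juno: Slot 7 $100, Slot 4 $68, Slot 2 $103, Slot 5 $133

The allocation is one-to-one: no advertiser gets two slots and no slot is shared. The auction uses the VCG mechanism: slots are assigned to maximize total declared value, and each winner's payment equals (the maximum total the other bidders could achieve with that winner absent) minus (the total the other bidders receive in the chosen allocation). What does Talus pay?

Talus pays $6.

Efficient allocation: Harbor→Slot 7 ($119), Talus→Slot 4 ($150), Ember→Slot 2 ($32), Juno→Slot 5 ($133); total welfare W = $434.
Talus receives Slot 4 at value $150, so the others get W − 150 = $284.
Without Talus: best allocation of the remaining 3 bidders over all 4 slots is Harbor→Slot 7 ($119), Ember→Slot 4 ($38), Juno→Slot 5 ($133), total $290.
VCG payment = (others' best without Talus) − (others' welfare with Talus) = 290 − 284 = $6.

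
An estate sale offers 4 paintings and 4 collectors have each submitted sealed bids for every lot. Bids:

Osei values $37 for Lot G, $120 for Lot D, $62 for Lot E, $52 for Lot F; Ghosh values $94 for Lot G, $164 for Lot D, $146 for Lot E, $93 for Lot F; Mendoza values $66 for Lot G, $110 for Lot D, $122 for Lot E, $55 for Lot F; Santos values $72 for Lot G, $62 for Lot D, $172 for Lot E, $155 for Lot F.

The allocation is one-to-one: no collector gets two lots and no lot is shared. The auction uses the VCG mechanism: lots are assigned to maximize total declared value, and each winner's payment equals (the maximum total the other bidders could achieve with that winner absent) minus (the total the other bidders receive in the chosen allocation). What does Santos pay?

Santos pays $2.

Efficient allocation: Osei→Lot D ($120), Ghosh→Lot G ($94), Mendoza→Lot E ($122), Santos→Lot F ($155); total welfare W = $491.
Santos receives Lot F at value $155, so the others get W − 155 = $336.
Without Santos: best allocation of the remaining 3 bidders over all 4 lots is Osei→Lot F ($52), Ghosh→Lot D ($164), Mendoza→Lot E ($122), total $338.
VCG payment = (others' best without Santos) − (others' welfare with Santos) = 338 − 336 = $2.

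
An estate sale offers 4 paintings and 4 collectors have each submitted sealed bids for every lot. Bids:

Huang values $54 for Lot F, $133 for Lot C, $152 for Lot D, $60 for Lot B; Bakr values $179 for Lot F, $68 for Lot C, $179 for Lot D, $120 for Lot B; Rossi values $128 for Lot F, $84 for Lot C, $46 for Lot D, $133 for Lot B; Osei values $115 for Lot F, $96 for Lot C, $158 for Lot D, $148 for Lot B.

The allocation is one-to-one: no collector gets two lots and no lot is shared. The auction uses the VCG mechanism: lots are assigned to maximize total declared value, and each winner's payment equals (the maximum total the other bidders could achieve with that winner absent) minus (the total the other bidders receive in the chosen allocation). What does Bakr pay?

Efficient allocation: Huang→Lot C ($133), Bakr→Lot F ($179), Rossi→Lot B ($133), Osei→Lot D ($158); total welfare W = $603.
Bakr receives Lot F at value $179, so the others get W − 179 = $424.
Without Bakr: best allocation of the remaining 3 bidders over all 4 lots is Huang→Lot D ($152), Rossi→Lot F ($128), Osei→Lot B ($148), total $428.
VCG payment = (others' best without Bakr) − (others' welfare with Bakr) = 428 − 424 = $4.

Bakr pays $4.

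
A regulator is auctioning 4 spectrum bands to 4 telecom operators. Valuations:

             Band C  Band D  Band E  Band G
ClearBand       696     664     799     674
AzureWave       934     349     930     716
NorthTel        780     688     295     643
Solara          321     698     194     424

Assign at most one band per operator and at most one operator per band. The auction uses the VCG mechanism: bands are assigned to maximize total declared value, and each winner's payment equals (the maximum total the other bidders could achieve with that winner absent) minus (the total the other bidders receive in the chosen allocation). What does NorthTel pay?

NorthTel pays $129M.

Efficient allocation: ClearBand→Band G ($674M), AzureWave→Band E ($930M), NorthTel→Band C ($780M), Solara→Band D ($698M); total welfare W = $3082M.
NorthTel receives Band C at value $780M, so the others get W − 780 = $2302M.
Without NorthTel: best allocation of the remaining 3 bidders over all 4 bands is ClearBand→Band E ($799M), AzureWave→Band C ($934M), Solara→Band D ($698M), total $2431M.
VCG payment = (others' best without NorthTel) − (others' welfare with NorthTel) = 2431 − 2302 = $129M.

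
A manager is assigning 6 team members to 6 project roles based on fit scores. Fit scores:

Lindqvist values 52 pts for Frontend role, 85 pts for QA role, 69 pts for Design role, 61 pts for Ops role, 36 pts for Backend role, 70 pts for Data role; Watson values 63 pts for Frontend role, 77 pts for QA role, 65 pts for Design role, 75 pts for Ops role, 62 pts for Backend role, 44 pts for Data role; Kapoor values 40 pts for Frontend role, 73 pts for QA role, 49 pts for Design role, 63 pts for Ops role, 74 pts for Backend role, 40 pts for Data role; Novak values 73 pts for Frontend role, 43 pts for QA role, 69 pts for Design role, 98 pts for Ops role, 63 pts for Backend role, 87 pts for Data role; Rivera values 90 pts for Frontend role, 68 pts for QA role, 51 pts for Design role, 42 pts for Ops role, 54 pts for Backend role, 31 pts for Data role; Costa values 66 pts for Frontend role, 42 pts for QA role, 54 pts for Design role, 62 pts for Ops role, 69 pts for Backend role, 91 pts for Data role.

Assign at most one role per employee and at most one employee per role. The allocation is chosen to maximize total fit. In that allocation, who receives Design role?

Watson receives Design role.

Optimal: Lindqvist→QA role (85 pts), Watson→Design role (65 pts), Kapoor→Backend role (74 pts), Novak→Ops role (98 pts), Rivera→Frontend role (90 pts), Costa→Data role (91 pts) — total 85+65+74+98+90+91 = 503 pts.
Column-greedy (each role in turn goes to its best remaining employee) gives 484 pts, worse by 19.
No other one-to-one assignment exceeds 503 pts.
Watson's own top role is QA role (77 pts), but forcing Watson→QA role and reassigning the rest optimally gives only 499 pts — worse by 4.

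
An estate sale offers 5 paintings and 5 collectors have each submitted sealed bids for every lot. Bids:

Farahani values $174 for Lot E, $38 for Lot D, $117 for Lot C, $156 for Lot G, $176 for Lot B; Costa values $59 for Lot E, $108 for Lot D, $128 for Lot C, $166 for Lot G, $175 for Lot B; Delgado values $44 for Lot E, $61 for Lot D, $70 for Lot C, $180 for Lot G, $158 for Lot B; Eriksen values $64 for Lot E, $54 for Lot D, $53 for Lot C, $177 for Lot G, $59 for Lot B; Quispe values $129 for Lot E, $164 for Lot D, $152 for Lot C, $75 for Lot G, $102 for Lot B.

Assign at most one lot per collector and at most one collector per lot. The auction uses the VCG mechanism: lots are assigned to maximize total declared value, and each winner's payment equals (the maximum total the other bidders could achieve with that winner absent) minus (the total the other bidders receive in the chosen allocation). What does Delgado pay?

Delgado pays $47.

Efficient allocation: Farahani→Lot E ($174), Costa→Lot C ($128), Delgado→Lot B ($158), Eriksen→Lot G ($177), Quispe→Lot D ($164); total welfare W = $801.
Delgado receives Lot B at value $158, so the others get W − 158 = $643.
Without Delgado: best allocation of the remaining 4 bidders over all 5 lots is Farahani→Lot E ($174), Costa→Lot B ($175), Eriksen→Lot G ($177), Quispe→Lot D ($164), total $690.
VCG payment = (others' best without Delgado) − (others' welfare with Delgado) = 690 − 643 = $47.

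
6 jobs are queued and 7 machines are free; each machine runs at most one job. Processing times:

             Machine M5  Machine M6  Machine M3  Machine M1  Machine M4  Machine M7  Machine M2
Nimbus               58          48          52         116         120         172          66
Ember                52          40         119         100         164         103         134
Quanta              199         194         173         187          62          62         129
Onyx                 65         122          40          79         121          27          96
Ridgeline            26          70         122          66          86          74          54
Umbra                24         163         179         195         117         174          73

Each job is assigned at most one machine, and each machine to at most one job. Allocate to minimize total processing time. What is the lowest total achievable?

This is a one-to-one assignment (minimum-cost bipartite matching).
Optimal: Nimbus→Machine M3 (52 min), Ember→Machine M6 (40 min), Quanta→Machine M4 (62 min), Onyx→Machine M7 (27 min), Ridgeline→Machine M2 (54 min), Umbra→Machine M5 (24 min) — total 52+40+62+27+54+24 = 259 min.
Column-greedy (each machine in turn goes to its cheapest remaining job) gives 404 min, worse by 145.
Next-best assignment: Nimbus→Machine M3, Ember→Machine M6, Quanta→Machine M4, Onyx→Machine M7, Ridgeline→Machine M1, Umbra→Machine M5 = 271 min.
Every other assignment is strictly worse.

Min total: 259 min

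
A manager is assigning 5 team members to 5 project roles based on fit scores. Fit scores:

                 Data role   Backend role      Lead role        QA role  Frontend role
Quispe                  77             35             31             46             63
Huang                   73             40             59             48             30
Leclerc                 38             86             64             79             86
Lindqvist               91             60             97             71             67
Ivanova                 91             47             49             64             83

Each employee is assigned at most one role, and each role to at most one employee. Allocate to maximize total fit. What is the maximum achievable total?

Max total: 391 pts

This is the linear assignment problem.
Optimal: Quispe→Data role (77 pts), Huang→QA role (48 pts), Leclerc→Backend role (86 pts), Lindqvist→Lead role (97 pts), Ivanova→Frontend role (83 pts) — total 77+48+86+97+83 = 391 pts.
Column-greedy (each role in turn goes to its best remaining employee) gives 363 pts, worse by 28.
Checked against all permutations: 391 pts is optimal.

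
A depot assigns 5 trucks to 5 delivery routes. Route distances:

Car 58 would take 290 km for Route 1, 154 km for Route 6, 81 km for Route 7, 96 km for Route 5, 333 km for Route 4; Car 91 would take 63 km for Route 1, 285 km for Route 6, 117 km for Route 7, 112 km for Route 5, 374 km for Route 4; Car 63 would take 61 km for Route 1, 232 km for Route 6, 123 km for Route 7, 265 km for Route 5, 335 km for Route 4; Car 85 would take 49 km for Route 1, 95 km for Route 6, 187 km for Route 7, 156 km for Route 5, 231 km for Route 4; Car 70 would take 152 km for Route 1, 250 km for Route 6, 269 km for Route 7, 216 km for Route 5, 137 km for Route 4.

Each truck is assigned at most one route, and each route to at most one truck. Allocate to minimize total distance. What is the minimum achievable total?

Optimal: Car 58→Route 7 (81 km), Car 91→Route 5 (112 km), Car 63→Route 1 (61 km), Car 85→Route 6 (95 km), Car 70→Route 4 (137 km) — total 81+112+61+95+137 = 486 km.
Next-best assignment: Car 58→Route 5, Car 91→Route 7, Car 63→Route 1, Car 85→Route 6, Car 70→Route 4 = 506 km.
Checked against all permutations: 486 km is optimal.

Min total: 486 km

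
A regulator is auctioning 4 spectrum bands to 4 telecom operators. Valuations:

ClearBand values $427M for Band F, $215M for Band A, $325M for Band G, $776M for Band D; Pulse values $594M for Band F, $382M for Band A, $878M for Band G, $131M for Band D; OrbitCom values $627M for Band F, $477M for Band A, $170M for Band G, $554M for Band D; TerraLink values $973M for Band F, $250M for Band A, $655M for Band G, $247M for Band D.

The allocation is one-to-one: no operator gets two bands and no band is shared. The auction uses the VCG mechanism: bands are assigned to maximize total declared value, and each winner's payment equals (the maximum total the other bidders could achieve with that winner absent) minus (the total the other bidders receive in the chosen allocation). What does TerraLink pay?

TerraLink pays $150M.

Efficient allocation: ClearBand→Band D ($776M), Pulse→Band G ($878M), OrbitCom→Band A ($477M), TerraLink→Band F ($973M); total welfare W = $3104M.
TerraLink receives Band F at value $973M, so the others get W − 973 = $2131M.
Without TerraLink: best allocation of the remaining 3 bidders over all 4 bands is ClearBand→Band D ($776M), Pulse→Band G ($878M), OrbitCom→Band F ($627M), total $2281M.
VCG payment = (others' best without TerraLink) − (others' welfare with TerraLink) = 2281 − 2131 = $150M.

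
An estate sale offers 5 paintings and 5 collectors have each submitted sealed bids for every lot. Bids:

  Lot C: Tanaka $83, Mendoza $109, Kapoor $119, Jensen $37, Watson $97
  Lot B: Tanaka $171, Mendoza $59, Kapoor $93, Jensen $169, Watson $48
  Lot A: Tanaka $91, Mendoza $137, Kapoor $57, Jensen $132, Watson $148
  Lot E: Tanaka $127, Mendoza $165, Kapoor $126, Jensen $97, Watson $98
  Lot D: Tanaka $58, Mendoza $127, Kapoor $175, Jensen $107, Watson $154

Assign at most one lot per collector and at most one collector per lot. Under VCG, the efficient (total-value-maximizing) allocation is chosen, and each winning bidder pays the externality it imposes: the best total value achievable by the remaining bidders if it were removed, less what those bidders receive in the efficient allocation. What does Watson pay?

Watson pays $56.

Efficient allocation: Tanaka→Lot B ($171), Mendoza→Lot E ($165), Kapoor→Lot C ($119), Jensen→Lot A ($132), Watson→Lot D ($154); total welfare W = $741.
Watson receives Lot D at value $154, so the others get W − 154 = $587.
Without Watson: best allocation of the remaining 4 bidders over all 5 lots is Tanaka→Lot B ($171), Mendoza→Lot E ($165), Kapoor→Lot D ($175), Jensen→Lot A ($132), total $643.
VCG payment = (others' best without Watson) − (others' welfare with Watson) = 643 − 587 = $56.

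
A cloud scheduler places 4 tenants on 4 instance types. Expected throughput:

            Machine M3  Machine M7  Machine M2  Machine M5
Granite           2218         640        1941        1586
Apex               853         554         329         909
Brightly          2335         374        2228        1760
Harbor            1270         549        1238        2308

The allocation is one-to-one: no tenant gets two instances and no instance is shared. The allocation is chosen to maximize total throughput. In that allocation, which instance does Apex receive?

Apex receives Machine M7.

Optimal: Granite→Machine M3 (2218 ops/s), Apex→Machine M7 (554 ops/s), Brightly→Machine M2 (2228 ops/s), Harbor→Machine M5 (2308 ops/s) — total 2218+554+2228+2308 = 7308 ops/s.
Column-greedy (each instance in turn goes to its best remaining tenant) gives 5122 ops/s, worse by 2186.
Next-best assignment: Granite→Machine M2, Apex→Machine M7, Brightly→Machine M3, Harbor→Machine M5 = 7138 ops/s.
Swapping Brightly↔Harbor (Brightly→Machine M5 1760 ops/s, Harbor→Machine M2 1238 ops/s) loses 1538.
Apex's own top instance is Machine M5 (909 ops/s), but forcing Apex→Machine M5 and reassigning the rest optimally gives only 5904 ops/s — worse by 1404.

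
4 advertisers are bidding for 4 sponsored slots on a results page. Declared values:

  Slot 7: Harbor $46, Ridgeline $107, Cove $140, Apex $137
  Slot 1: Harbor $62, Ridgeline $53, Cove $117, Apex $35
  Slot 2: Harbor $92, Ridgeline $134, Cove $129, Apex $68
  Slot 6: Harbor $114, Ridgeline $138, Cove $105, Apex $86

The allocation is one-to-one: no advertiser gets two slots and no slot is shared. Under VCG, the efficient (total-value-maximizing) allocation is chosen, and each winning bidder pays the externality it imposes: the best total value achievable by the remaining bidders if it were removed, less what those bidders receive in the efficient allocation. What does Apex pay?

Efficient allocation: Harbor→Slot 6 ($114), Ridgeline→Slot 2 ($134), Cove→Slot 1 ($117), Apex→Slot 7 ($137); total welfare W = $502.
Apex receives Slot 7 at value $137, so the others get W − 137 = $365.
Without Apex: best allocation of the remaining 3 bidders over all 4 slots is Harbor→Slot 6 ($114), Ridgeline→Slot 2 ($134), Cove→Slot 7 ($140), total $388.
VCG payment = (others' best without Apex) − (others' welfare with Apex) = 388 − 365 = $23.

Apex pays $23.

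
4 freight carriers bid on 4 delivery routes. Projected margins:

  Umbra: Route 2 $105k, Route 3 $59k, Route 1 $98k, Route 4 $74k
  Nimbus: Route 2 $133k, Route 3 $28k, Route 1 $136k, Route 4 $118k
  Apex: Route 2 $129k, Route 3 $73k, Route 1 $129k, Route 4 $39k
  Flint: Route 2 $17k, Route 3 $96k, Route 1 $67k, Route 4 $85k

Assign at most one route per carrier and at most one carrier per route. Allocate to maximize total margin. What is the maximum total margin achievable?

Max total: $448k

This is the linear assignment problem.
Optimal: Umbra→Route 2 ($105k), Nimbus→Route 4 ($118k), Apex→Route 1 ($129k), Flint→Route 3 ($96k) — total 105+118+129+96 = $448k.
Every other assignment is strictly worse.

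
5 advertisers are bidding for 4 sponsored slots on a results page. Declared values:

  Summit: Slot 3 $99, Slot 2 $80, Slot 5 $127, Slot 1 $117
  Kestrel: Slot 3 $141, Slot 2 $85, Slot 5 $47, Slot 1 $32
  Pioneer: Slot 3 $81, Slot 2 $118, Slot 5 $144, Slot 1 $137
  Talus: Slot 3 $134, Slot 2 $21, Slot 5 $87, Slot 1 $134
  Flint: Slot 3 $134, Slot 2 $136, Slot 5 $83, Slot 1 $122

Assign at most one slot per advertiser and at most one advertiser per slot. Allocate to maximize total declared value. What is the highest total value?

This is a one-to-one assignment (maximum-weight bipartite matching).
Optimal: Kestrel→Slot 3 ($141), Flint→Slot 2 ($136), Pioneer→Slot 5 ($144), Talus→Slot 1 ($134) — total 141+136+144+134 = $555.
Row-greedy (each advertiser in turn takes its best remaining slot) gives $426, worse by 129.

Maximum total: $555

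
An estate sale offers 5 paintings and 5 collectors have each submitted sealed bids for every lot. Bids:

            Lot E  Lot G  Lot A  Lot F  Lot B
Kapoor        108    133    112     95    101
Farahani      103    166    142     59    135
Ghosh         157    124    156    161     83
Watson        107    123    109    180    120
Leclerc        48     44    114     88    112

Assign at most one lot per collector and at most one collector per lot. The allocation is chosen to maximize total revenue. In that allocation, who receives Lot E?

This is the linear assignment problem.
Optimal: Kapoor→Lot A ($112), Farahani→Lot G ($166), Ghosh→Lot E ($157), Watson→Lot F ($180), Leclerc→Lot B ($112) — total 112+166+157+180+112 = $727.
Swapping Farahani↔Leclerc (Farahani→Lot B $135, Leclerc→Lot G $44) loses 99.
Every other assignment is strictly worse.
Ghosh's own top lot is Lot F ($161), but forcing Ghosh→Lot F and reassigning the rest optimally gives only $669 — worse by 58.

Ghosh receives Lot E.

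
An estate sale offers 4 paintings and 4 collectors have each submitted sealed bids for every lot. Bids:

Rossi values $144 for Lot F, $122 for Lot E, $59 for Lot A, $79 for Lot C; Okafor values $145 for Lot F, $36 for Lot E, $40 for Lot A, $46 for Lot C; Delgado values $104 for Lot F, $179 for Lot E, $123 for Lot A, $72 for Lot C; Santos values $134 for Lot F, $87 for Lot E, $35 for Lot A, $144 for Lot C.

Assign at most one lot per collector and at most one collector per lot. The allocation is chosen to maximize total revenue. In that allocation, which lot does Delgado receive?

Delgado receives Lot A.

Optimal: Rossi→Lot E ($122), Okafor→Lot F ($145), Delgado→Lot A ($123), Santos→Lot C ($144) — total 122+145+123+144 = $534.
Max-entry greedy (repeatedly take the single best remaining cell) gives $527, worse by 7.
Next-best assignment: Rossi→Lot A, Okafor→Lot F, Delgado→Lot E, Santos→Lot C = $527.
Every other assignment is strictly worse.
Delgado's own top lot is Lot E ($179), but forcing Delgado→Lot E and reassigning the rest optimally gives only $527 — worse by 7.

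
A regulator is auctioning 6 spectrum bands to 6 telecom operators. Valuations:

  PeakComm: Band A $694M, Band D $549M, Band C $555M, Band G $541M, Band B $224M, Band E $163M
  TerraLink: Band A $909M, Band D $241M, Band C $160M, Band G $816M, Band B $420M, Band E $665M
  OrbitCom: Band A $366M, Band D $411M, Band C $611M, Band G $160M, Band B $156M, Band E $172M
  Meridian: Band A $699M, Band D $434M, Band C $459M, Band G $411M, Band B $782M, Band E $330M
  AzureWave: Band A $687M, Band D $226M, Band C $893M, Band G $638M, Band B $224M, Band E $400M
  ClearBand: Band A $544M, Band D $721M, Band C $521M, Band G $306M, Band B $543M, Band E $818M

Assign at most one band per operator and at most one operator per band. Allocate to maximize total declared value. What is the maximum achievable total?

Maximum total: $4414M

Optimal: PeakComm→Band A ($694M), TerraLink→Band G ($816M), OrbitCom→Band D ($411M), Meridian→Band B ($782M), AzureWave→Band C ($893M), ClearBand→Band E ($818M) — total 694+816+411+782+893+818 = $4414M.
Max-entry greedy (repeatedly take the single best remaining cell) gives $4111M, worse by 303.
Swapping AzureWave↔ClearBand (AzureWave→Band E $400M, ClearBand→Band C $521M) loses 790.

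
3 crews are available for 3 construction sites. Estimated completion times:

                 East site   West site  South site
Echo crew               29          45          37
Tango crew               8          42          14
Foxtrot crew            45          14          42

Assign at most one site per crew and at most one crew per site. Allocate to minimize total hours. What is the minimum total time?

Min total: 57 hours

This is a one-to-one assignment (minimum-cost bipartite matching).
Optimal: Echo crew→East site (29 hours), Tango crew→South site (14 hours), Foxtrot crew→West site (14 hours) — total 29+14+14 = 57 hours.
Min-entry greedy (repeatedly take the single cheapest remaining cell) gives 59 hours, worse by 2.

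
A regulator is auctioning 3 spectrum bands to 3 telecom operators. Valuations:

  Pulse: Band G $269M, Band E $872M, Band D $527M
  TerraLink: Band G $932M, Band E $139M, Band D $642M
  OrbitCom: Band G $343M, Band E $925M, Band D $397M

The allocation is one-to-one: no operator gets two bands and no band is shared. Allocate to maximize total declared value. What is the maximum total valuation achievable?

Maximum total: $2384M

Optimal: Pulse→Band D ($527M), TerraLink→Band G ($932M), OrbitCom→Band E ($925M) — total 527+932+925 = $2384M.
Row-greedy (each operator in turn takes its best remaining band) gives $2201M, worse by 183.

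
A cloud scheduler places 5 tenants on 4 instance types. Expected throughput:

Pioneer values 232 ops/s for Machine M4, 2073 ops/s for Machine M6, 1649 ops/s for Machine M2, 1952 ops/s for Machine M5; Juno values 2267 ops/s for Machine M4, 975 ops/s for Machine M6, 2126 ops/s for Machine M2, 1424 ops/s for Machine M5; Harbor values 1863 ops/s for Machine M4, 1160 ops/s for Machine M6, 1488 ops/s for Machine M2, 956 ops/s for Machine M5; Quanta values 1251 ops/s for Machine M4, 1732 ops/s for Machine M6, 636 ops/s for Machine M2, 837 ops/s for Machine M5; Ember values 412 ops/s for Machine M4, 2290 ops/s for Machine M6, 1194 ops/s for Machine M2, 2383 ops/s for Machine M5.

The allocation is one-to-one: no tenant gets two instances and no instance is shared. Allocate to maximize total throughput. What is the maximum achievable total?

Treat this as an assignment problem: match each tenant to one instance.
Optimal: Harbor→Machine M4 (1863 ops/s), Pioneer→Machine M6 (2073 ops/s), Juno→Machine M2 (2126 ops/s), Ember→Machine M5 (2383 ops/s) — total 1863+2073+2126+2383 = 8445 ops/s.
Column-greedy (each instance in turn goes to its best remaining tenant) gives 7162 ops/s, worse by 1283.

Max total: 8445 ops/s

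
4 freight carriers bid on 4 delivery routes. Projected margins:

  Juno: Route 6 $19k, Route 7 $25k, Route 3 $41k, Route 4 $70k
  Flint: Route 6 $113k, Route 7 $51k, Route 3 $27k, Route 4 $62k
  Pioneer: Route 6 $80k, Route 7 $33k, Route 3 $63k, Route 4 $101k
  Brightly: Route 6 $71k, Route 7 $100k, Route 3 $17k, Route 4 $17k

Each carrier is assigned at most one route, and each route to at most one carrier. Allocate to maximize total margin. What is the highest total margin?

Maximum total: $355k

Optimal: Juno→Route 3 ($41k), Flint→Route 6 ($113k), Pioneer→Route 4 ($101k), Brightly→Route 7 ($100k) — total 41+113+101+100 = $355k.
Column-greedy (each route in turn goes to its best remaining carrier) gives $346k, worse by 9.
Next-best assignment: Juno→Route 4, Flint→Route 6, Pioneer→Route 3, Brightly→Route 7 = $346k.
Checked against all permutations: $355k is optimal.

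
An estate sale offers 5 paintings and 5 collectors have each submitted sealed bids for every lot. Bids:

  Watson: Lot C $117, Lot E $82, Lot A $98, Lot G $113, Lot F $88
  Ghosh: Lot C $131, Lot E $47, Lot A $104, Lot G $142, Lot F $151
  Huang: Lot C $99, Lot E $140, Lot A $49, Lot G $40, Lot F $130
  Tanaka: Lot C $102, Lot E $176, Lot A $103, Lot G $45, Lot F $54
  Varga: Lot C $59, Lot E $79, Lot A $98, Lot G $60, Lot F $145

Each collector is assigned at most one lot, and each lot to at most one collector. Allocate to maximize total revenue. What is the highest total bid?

This is the linear assignment problem.
Optimal: Watson→Lot C ($117), Ghosh→Lot G ($142), Huang→Lot F ($130), Tanaka→Lot E ($176), Varga→Lot A ($98) — total 117+142+130+176+98 = $663.
Column-greedy (each lot in turn goes to its best remaining collector) gives $595, worse by 68.
Swapping Varga↔Watson (Varga→Lot C $59, Watson→Lot A $98) loses 58.

Max total: $663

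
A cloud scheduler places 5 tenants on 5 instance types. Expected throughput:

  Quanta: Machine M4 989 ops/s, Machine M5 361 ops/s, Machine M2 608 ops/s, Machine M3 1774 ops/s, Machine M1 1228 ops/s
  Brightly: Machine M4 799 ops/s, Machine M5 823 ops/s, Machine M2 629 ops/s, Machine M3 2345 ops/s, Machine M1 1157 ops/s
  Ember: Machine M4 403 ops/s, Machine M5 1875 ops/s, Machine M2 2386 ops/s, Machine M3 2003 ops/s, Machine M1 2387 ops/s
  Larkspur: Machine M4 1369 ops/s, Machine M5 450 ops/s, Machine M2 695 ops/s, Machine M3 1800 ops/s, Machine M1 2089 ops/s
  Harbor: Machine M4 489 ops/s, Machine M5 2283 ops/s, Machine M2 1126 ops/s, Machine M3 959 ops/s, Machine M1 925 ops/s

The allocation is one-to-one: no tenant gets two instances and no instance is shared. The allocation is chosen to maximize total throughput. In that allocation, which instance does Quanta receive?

Quanta receives Machine M4.

This is a one-to-one assignment (maximum-weight bipartite matching).
Optimal: Quanta→Machine M4 (989 ops/s), Brightly→Machine M3 (2345 ops/s), Ember→Machine M2 (2386 ops/s), Larkspur→Machine M1 (2089 ops/s), Harbor→Machine M5 (2283 ops/s) — total 989+2345+2386+2089+2283 = 10092 ops/s.
Max-entry greedy (repeatedly take the single best remaining cell) gives 8992 ops/s, worse by 1100.
Next-best assignment: Quanta→Machine M1, Brightly→Machine M3, Ember→Machine M2, Larkspur→Machine M4, Harbor→Machine M5 = 9611 ops/s.
Swapping Brightly↔Quanta (Brightly→Machine M4 799 ops/s, Quanta→Machine M3 1774 ops/s) loses 761.
Checked against all permutations: 10092 ops/s is optimal.
Quanta's own top instance is Machine M3 (1774 ops/s), but forcing Quanta→Machine M3 and reassigning the rest optimally gives only 9331 ops/s — worse by 761.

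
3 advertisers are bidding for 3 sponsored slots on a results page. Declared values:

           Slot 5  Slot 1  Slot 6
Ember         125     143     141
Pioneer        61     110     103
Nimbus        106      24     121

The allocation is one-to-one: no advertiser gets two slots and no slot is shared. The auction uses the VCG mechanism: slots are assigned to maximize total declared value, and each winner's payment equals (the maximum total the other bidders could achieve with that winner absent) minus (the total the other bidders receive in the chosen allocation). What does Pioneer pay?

Efficient allocation: Ember→Slot 6 ($141), Pioneer→Slot 1 ($110), Nimbus→Slot 5 ($106); total welfare W = $357.
Pioneer receives Slot 1 at value $110, so the others get W − 110 = $247.
Without Pioneer: best allocation of the remaining 2 bidders over all 3 slots is Ember→Slot 1 ($143), Nimbus→Slot 6 ($121), total $264.
VCG payment = (others' best without Pioneer) − (others' welfare with Pioneer) = 264 − 247 = $17.

Pioneer pays $17.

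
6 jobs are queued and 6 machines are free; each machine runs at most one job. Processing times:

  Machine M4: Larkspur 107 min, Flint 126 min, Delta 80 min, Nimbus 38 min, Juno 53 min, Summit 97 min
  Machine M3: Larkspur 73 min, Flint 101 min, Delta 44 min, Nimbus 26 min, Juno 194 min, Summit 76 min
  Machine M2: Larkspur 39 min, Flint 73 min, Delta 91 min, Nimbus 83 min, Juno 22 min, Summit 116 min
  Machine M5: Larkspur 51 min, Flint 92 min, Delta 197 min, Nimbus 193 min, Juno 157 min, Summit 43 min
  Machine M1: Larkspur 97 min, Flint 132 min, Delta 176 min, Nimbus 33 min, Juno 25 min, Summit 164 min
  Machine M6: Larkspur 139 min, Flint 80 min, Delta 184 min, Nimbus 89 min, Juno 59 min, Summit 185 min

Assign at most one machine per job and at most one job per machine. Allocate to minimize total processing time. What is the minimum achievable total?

Min total: 269 min

This is the linear assignment problem.
Optimal: Larkspur→Machine M2 (39 min), Flint→Machine M6 (80 min), Delta→Machine M3 (44 min), Nimbus→Machine M4 (38 min), Juno→Machine M1 (25 min), Summit→Machine M5 (43 min) — total 39+80+44+38+25+43 = 269 min.
Min-entry greedy (repeatedly take the single cheapest remaining cell) gives 348 min, worse by 79.
Next-best assignment: Larkspur→Machine M2, Flint→Machine M6, Delta→Machine M3, Nimbus→Machine M1, Juno→Machine M4, Summit→Machine M5 = 292 min.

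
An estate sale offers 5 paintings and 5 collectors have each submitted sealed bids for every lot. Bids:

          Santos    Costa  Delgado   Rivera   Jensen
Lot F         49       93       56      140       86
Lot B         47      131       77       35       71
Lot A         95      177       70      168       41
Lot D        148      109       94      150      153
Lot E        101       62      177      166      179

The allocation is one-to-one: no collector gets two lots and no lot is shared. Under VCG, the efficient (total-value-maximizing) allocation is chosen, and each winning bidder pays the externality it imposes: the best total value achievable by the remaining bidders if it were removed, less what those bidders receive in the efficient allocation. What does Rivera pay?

Efficient allocation: Santos→Lot D ($148), Costa→Lot A ($177), Delgado→Lot B ($77), Rivera→Lot F ($140), Jensen→Lot E ($179); total welfare W = $721.
Rivera receives Lot F at value $140, so the others get W − 140 = $581.
Without Rivera: best allocation of the remaining 4 bidders over all 5 lots is Santos→Lot D ($148), Costa→Lot A ($177), Delgado→Lot E ($177), Jensen→Lot F ($86), total $588.
VCG payment = (others' best without Rivera) − (others' welfare with Rivera) = 588 − 581 = $7.

Rivera pays $7.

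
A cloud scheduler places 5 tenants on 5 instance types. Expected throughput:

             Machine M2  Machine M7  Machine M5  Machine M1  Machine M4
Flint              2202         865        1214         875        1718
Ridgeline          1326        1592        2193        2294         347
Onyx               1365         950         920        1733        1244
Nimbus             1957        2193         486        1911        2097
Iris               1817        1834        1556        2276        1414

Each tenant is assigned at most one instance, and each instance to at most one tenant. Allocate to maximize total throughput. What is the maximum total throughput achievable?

Max total: 10108 ops/s

Treat this as an assignment problem: match each tenant to one instance.
Optimal: Flint→Machine M2 (2202 ops/s), Ridgeline→Machine M5 (2193 ops/s), Onyx→Machine M4 (1244 ops/s), Nimbus→Machine M7 (2193 ops/s), Iris→Machine M1 (2276 ops/s) — total 2202+2193+1244+2193+2276 = 10108 ops/s.
Max-entry greedy (repeatedly take the single best remaining cell) gives 9489 ops/s, worse by 619.
Next-best assignment: Flint→Machine M2, Ridgeline→Machine M5, Onyx→Machine M1, Nimbus→Machine M4, Iris→Machine M7 = 10059 ops/s.
Checked against all permutations: 10108 ops/s is optimal.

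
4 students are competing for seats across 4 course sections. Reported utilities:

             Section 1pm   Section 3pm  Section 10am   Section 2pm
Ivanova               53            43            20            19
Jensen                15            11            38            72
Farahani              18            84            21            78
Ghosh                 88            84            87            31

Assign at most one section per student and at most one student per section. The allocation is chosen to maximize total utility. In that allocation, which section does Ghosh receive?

This is the linear assignment problem.
Optimal: Ivanova→Section 1pm (53 points), Jensen→Section 2pm (72 points), Farahani→Section 3pm (84 points), Ghosh→Section 10am (87 points) — total 53+72+84+87 = 296 points.
Max-entry greedy (repeatedly take the single best remaining cell) gives 264 points, worse by 32.
Next-best assignment: Ivanova→Section 10am, Jensen→Section 2pm, Farahani→Section 3pm, Ghosh→Section 1pm = 264 points.
Checked against all permutations: 296 points is optimal.
Ghosh's own top section is Section 1pm (88 points), but forcing Ghosh→Section 1pm and reassigning the rest optimally gives only 264 points — worse by 32.

Ghosh receives Section 10am.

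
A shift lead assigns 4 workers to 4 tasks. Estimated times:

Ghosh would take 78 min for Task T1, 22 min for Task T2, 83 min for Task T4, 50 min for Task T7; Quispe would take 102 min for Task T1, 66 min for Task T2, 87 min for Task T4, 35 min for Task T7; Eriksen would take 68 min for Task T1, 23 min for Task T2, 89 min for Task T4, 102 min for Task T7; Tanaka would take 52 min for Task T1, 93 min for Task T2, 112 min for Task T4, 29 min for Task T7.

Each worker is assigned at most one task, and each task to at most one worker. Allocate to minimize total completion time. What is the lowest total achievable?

This is a one-to-one assignment (minimum-cost bipartite matching).
Optimal: Ghosh→Task T4 (83 min), Quispe→Task T7 (35 min), Eriksen→Task T2 (23 min), Tanaka→Task T1 (52 min) — total 83+35+23+52 = 193 min.
Column-greedy (each task in turn goes to its cheapest remaining worker) gives 263 min, worse by 70.
Swapping Quispe↔Tanaka (Quispe→Task T1 102 min, Tanaka→Task T7 29 min) adds 44.
No other one-to-one assignment undercuts 193 min.

Minimum total: 193 min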